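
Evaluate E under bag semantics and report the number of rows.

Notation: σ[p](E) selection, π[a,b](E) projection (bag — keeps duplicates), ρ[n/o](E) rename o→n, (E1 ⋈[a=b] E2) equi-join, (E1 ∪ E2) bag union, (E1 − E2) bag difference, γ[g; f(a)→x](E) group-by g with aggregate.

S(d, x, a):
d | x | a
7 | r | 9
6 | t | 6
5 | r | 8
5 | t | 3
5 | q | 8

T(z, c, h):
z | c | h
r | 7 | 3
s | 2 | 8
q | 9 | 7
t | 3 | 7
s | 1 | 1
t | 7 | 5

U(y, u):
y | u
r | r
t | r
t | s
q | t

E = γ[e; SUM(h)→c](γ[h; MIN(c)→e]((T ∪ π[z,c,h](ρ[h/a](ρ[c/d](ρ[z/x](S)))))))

Row counts bottom-up:
  T → 6
  S → 5
  ρ[z/x](S) → 5
  ρ[c/d](ρ[z/x](S)) → 5
  ρ[h/a](ρ[c/d](ρ[z/x](S))) → 5
  π[z,c,h](ρ[h/a](ρ[c/d](ρ[z/x](S)))) → 5
  (T ∪ π[z,c,h](ρ[h/a](ρ[c/d](ρ[z/x](S))))) → 11
  γ[h; MIN(c)→e]((T ∪ π[z,c,h](ρ[h/a](ρ[c/d](ρ[z/x](S)))))) → 7
  γ[e; SUM(h)→c](γ[h; MIN(c)→e]((T ∪ π[z,c,h](ρ[h/a](ρ[c/d](ρ[z/x](S))))))) → 6

|E| = 6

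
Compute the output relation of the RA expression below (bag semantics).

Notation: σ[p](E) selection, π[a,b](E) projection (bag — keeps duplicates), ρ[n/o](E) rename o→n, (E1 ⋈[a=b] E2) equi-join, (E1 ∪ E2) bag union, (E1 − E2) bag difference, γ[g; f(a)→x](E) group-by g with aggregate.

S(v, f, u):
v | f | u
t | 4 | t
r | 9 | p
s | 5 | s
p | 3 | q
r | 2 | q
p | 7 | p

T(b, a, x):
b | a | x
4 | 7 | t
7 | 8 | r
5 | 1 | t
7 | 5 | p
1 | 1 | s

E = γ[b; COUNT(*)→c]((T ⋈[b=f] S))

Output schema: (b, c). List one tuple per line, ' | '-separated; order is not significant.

Stepwise |·|:
  T → 5
  S → 6
  (T ⋈[b=f] S) → 4
  γ[b; COUNT(*)→c]((T ⋈[b=f] S)) → 3

== RESULT ==
b | c
4 | 1
5 | 1
7 | 2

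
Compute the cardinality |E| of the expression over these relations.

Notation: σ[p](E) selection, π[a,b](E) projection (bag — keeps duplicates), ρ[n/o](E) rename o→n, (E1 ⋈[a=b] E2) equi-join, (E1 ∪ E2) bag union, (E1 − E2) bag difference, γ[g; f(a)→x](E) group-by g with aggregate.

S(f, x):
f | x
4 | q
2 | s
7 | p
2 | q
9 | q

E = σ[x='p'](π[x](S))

Stepwise |·|:
  S → 5
  π[x](S) → 5
  σ[x='p'](π[x](S)) → 1

|E| = 1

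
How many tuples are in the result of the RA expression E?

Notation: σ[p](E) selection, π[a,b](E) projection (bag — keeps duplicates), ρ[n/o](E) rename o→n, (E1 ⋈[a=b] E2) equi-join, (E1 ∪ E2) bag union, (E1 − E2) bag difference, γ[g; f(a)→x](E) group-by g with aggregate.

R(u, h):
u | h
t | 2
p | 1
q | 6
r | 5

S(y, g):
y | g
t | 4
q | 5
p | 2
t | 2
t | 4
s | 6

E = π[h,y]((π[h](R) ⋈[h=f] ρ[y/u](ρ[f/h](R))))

Per-node cardinality:
  R → 4
  π[h](R) → 4
  R → 4
  ρ[f/h](R) → 4
  ρ[y/u](ρ[f/h](R)) → 4
  (π[h](R) ⋈[h=f] ρ[y/u](ρ[f/h](R))) → 4
  π[h,y]((π[h](R) ⋈[h=f] ρ[y/u](ρ[f/h](R)))) → 4

|E| = 4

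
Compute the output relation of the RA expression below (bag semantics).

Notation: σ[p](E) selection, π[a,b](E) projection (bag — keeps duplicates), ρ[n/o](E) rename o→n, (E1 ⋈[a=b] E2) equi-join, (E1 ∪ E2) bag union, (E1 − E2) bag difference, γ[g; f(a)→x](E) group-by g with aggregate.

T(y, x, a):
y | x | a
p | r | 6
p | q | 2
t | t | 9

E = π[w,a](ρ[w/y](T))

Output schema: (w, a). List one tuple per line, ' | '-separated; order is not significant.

Subexpression sizes:
  T → 3
  ρ[w/y](T) → 3
  π[w,a](ρ[w/y](T)) → 3

== RESULT ==
w | a
p | 2
p | 6
t | 9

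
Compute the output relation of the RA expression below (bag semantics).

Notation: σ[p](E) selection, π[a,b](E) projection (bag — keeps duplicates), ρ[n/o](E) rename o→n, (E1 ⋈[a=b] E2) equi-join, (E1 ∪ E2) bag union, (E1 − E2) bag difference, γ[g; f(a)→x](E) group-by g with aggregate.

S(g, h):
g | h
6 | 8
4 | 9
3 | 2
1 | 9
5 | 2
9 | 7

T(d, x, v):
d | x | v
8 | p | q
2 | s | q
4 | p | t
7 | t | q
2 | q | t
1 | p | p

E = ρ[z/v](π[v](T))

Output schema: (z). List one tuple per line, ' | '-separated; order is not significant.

Subexpression sizes:
  T → 6
  π[v](T) → 6
  ρ[z/v](π[v](T)) → 6

== RESULT ==
z
p
q
q
q
t
t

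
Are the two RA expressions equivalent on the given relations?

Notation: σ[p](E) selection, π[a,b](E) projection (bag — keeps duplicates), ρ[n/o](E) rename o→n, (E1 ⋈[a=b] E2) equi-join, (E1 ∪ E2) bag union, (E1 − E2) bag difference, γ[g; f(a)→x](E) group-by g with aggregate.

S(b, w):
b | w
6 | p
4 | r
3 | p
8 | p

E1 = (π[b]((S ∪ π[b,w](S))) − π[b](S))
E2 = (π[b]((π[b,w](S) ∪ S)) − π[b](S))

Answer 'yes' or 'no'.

E1 row counts bottom-up:
  S → 4
  S → 4
  π[b,w](S) → 4
  (S ∪ π[b,w](S)) → 8
  π[b]((S ∪ π[b,w](S))) → 8
  S → 4
  π[b](S) → 4
  (π[b]((S ∪ π[b,w](S))) − π[b](S)) → 4
E2 row counts bottom-up:
  S → 4
  π[b,w](S) → 4
  S → 4
  (π[b,w](S) ∪ S) → 8
  π[b]((π[b,w](S) ∪ S)) → 8
  S → 4
  π[b](S) → 4
  (π[b]((π[b,w](S) ∪ S)) − π[b](S)) → 4

E1 and E2 produce the same multiset:
b
3
4
6
8

yes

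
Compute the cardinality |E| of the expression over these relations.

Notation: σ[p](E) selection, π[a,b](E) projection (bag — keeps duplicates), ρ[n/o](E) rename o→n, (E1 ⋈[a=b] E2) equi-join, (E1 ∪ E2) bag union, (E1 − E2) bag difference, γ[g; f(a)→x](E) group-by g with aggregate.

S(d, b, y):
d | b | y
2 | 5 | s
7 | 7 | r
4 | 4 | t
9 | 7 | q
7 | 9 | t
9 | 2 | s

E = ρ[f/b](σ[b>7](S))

Per-node cardinality:
  S → 6
  σ[b>7](S) → 1
  ρ[f/b](σ[b>7](S)) → 1

|E| = 1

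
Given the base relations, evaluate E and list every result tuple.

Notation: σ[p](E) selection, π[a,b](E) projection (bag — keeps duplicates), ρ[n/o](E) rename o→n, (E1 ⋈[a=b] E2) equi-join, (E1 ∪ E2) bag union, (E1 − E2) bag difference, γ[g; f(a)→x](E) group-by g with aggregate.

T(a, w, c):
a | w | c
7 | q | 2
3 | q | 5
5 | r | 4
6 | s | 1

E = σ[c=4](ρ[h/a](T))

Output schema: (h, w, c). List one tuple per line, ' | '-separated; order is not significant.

Row counts bottom-up:
  T → 4
  ρ[h/a](T) → 4
  σ[c=4](ρ[h/a](T)) → 1

== RESULT ==
h | w | c
5 | r | 4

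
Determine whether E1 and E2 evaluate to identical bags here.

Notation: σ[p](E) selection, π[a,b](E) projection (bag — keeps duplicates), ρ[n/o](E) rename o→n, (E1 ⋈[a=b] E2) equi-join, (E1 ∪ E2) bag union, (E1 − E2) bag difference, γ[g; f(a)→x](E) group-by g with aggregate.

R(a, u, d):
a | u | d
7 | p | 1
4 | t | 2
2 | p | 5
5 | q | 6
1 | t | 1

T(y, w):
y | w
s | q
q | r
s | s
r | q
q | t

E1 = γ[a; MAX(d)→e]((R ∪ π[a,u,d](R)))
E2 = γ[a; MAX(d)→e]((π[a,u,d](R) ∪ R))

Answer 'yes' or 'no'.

E1 subexpression sizes:
  R → 5
  R → 5
  π[a,u,d](R) → 5
  (R ∪ π[a,u,d](R)) → 10
  γ[a; MAX(d)→e]((R ∪ π[a,u,d](R))) → 5
E2 subexpression sizes:
  R → 5
  π[a,u,d](R) → 5
  R → 5
  (π[a,u,d](R) ∪ R) → 10
  γ[a; MAX(d)→e]((π[a,u,d](R) ∪ R)) → 5

E1 and E2 produce the same multiset:
a | e
1 | 1
2 | 5
4 | 2
5 | 6
7 | 1

yes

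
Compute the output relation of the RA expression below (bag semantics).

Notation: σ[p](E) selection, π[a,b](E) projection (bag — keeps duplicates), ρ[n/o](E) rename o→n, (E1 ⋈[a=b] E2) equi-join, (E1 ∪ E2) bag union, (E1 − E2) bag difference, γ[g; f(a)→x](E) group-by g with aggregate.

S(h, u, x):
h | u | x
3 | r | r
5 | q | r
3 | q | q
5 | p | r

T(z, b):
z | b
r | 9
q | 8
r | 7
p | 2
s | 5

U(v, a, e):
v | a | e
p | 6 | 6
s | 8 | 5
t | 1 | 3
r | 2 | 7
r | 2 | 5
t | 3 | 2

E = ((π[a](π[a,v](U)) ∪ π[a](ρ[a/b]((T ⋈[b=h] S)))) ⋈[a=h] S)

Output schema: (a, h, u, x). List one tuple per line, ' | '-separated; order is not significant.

Row counts bottom-up:
  U → 6
  π[a,v](U) → 6
  π[a](π[a,v](U)) → 6
  T → 5
  S → 4
  (T ⋈[b=h] S) → 2
  ρ[a/b]((T ⋈[b=h] S)) → 2
  π[a](ρ[a/b]((T ⋈[b=h] S))) → 2
  (π[a](π[a,v](U)) ∪ π[a](ρ[a/b]((T ⋈[b=h] S)))) → 8
  S → 4
  ((π[a](π[a,v](U)) ∪ π[a](ρ[a/b]((T ⋈[b=h] S)))) ⋈[a=h] S) → 6

== RESULT ==
a | h | u | x
3 | 3 | q | q
3 | 3 | r | r
5 | 5 | p | r
5 | 5 | p | r
5 | 5 | q | r
5 | 5 | q | r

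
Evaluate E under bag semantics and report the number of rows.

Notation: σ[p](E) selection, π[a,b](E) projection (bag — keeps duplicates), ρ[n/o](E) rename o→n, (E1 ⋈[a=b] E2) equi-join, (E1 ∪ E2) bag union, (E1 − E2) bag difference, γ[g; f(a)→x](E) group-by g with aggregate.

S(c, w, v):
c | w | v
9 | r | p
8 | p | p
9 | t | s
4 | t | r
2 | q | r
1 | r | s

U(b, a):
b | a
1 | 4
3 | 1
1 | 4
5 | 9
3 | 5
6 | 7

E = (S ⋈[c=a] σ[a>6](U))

Stepwise |·|:
  S → 6
  U → 6
  σ[a>6](U) → 2
  (S ⋈[c=a] σ[a>6](U)) → 2

|E| = 2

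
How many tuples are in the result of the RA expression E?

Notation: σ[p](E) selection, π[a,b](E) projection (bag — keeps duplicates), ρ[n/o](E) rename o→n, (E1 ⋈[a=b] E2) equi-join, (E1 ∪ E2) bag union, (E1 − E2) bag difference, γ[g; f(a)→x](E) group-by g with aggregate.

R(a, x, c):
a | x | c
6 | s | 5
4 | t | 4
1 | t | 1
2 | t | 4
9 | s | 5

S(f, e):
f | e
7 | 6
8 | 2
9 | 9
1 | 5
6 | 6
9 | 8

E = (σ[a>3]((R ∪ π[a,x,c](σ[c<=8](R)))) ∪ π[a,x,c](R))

Per-node cardinality:
  R → 5
  R → 5
  σ[c<=8](R) → 5
  π[a,x,c](σ[c<=8](R)) → 5
  (R ∪ π[a,x,c](σ[c<=8](R))) → 10
  σ[a>3]((R ∪ π[a,x,c](σ[c<=8](R)))) → 6
  R → 5
  π[a,x,c](R) → 5
  (σ[a>3]((R ∪ π[a,x,c](σ[c<=8](R)))) ∪ π[a,x,c](R)) → 11

|E| = 11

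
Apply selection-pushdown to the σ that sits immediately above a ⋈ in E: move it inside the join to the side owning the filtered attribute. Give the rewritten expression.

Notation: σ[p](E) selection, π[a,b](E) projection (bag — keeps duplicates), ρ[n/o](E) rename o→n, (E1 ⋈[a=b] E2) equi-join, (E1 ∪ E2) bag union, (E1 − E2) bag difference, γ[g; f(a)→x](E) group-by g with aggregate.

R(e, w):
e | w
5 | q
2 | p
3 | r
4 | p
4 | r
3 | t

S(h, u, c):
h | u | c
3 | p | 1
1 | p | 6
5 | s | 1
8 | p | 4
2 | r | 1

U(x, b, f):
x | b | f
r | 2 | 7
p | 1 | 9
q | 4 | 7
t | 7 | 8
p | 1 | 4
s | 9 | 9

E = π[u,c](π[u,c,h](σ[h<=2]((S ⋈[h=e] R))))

σ filters on h, owned by the left side.
E' = π[u,c](π[u,c,h]((σ[h<=2](S) ⋈[h=e] R)))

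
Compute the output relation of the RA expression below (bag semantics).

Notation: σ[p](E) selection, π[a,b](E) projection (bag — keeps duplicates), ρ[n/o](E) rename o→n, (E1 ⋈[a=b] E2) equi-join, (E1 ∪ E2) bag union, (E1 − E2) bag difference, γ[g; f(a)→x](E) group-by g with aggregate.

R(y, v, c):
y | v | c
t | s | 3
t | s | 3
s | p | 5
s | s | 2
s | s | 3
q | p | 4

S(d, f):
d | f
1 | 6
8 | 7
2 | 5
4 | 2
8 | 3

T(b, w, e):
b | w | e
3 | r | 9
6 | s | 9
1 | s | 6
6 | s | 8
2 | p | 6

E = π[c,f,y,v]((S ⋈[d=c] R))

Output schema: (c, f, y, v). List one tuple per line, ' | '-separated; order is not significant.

Row counts bottom-up:
  S → 5
  R → 6
  (S ⋈[d=c] R) → 2
  π[c,f,y,v]((S ⋈[d=c] R)) → 2

== RESULT ==
c | f | y | v
2 | 5 | s | s
4 | 2 | q | p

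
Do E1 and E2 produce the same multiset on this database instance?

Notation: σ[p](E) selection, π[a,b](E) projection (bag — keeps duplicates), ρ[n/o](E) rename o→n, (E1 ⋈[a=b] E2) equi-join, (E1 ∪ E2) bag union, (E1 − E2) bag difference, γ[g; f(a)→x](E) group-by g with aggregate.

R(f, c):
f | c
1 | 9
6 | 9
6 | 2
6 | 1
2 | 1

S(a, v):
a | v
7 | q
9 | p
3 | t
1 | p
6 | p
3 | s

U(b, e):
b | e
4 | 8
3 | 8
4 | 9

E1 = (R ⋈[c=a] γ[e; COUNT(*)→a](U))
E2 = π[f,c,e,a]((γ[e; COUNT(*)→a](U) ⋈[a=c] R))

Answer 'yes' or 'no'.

E1 subexpression sizes:
  R → 5
  U → 3
  γ[e; COUNT(*)→a](U) → 2
  (R ⋈[c=a] γ[e; COUNT(*)→a](U)) → 3
E2 subexpression sizes:
  U → 3
  γ[e; COUNT(*)→a](U) → 2
  R → 5
  (γ[e; COUNT(*)→a](U) ⋈[a=c] R) → 3
  π[f,c,e,a]((γ[e; COUNT(*)→a](U) ⋈[a=c] R)) → 3

E1 and E2 produce the same multiset:
f | c | e | a
2 | 1 | 9 | 1
6 | 1 | 9 | 1
6 | 2 | 8 | 2

yes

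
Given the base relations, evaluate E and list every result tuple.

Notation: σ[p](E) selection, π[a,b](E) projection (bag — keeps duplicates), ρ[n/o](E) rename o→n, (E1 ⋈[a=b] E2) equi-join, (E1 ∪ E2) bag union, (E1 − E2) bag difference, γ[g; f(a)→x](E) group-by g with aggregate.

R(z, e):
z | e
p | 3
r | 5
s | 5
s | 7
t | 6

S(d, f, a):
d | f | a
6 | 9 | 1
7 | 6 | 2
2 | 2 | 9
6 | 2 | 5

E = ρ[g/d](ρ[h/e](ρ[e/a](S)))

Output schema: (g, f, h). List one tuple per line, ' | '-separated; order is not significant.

Subexpression sizes:
  S → 4
  ρ[e/a](S) → 4
  ρ[h/e](ρ[e/a](S)) → 4
  ρ[g/d](ρ[h/e](ρ[e/a](S))) → 4

== RESULT ==
g | f | h
2 | 2 | 9
6 | 2 | 5
6 | 9 | 1
7 | 6 | 2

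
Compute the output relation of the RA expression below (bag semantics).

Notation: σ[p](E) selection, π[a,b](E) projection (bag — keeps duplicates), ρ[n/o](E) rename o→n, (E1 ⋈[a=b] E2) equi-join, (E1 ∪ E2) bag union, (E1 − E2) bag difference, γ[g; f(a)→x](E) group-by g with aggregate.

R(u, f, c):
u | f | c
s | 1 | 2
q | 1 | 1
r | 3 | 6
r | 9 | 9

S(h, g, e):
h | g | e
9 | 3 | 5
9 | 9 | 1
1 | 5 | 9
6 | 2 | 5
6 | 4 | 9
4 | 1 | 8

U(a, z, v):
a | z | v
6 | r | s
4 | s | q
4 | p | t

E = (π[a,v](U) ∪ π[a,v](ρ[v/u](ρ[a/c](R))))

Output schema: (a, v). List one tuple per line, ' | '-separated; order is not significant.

Subexpression sizes:
  U → 3
  π[a,v](U) → 3
  R → 4
  ρ[a/c](R) → 4
  ρ[v/u](ρ[a/c](R)) → 4
  π[a,v](ρ[v/u](ρ[a/c](R))) → 4
  (π[a,v](U) ∪ π[a,v](ρ[v/u](ρ[a/c](R)))) → 7

== RESULT ==
a | v
1 | q
2 | s
4 | q
4 | t
6 | r
6 | s
9 | r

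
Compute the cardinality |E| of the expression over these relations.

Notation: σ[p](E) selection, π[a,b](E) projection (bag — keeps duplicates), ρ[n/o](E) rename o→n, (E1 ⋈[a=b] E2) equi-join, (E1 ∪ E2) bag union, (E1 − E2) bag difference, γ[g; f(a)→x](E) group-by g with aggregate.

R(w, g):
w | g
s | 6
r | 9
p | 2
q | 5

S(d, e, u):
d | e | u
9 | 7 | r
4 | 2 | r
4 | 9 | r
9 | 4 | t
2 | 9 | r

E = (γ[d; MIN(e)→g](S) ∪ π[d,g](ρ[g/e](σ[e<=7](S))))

Row counts bottom-up:
  S → 5
  γ[d; MIN(e)→g](S) → 3
  S → 5
  σ[e<=7](S) → 3
  ρ[g/e](σ[e<=7](S)) → 3
  π[d,g](ρ[g/e](σ[e<=7](S))) → 3
  (γ[d; MIN(e)→g](S) ∪ π[d,g](ρ[g/e](σ[e<=7](S)))) → 6

|E| = 6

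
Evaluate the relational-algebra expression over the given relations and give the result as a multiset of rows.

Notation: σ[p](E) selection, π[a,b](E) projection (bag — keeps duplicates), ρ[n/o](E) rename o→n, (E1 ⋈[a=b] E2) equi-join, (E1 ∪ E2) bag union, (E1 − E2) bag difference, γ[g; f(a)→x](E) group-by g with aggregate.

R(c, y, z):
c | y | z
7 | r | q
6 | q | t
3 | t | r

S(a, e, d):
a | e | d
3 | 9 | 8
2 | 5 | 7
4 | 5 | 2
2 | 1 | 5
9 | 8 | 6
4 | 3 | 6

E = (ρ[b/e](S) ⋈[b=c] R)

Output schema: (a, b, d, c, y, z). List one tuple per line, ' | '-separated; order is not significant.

Subexpression sizes:
  S → 6
  ρ[b/e](S) → 6
  R → 3
  (ρ[b/e](S) ⋈[b=c] R) → 1

== RESULT ==
a | b | d | c | y | z
4 | 3 | 6 | 3 | t | r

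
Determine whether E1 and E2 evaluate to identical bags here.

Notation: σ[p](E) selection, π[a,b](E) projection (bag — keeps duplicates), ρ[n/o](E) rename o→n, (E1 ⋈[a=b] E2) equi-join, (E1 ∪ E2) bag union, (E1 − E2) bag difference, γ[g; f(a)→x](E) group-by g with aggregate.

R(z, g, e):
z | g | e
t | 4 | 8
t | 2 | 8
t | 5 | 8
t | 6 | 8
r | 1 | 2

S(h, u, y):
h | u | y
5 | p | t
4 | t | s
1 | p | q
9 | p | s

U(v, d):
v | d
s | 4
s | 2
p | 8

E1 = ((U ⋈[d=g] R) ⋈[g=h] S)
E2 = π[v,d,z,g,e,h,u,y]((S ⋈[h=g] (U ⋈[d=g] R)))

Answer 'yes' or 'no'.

E1 stepwise |·|:
  U → 3
  R → 5
  (U ⋈[d=g] R) → 2
  S → 4
  ((U ⋈[d=g] R) ⋈[g=h] S) → 1
E2 stepwise |·|:
  S → 4
  U → 3
  R → 5
  (U ⋈[d=g] R) → 2
  (S ⋈[h=g] (U ⋈[d=g] R)) → 1
  π[v,d,z,g,e,h,u,y]((S ⋈[h=g] (U ⋈[d=g] R))) → 1

E1 and E2 produce the same multiset:
v | d | z | g | e | h | u | y
s | 4 | t | 4 | 8 | 4 | t | s

yes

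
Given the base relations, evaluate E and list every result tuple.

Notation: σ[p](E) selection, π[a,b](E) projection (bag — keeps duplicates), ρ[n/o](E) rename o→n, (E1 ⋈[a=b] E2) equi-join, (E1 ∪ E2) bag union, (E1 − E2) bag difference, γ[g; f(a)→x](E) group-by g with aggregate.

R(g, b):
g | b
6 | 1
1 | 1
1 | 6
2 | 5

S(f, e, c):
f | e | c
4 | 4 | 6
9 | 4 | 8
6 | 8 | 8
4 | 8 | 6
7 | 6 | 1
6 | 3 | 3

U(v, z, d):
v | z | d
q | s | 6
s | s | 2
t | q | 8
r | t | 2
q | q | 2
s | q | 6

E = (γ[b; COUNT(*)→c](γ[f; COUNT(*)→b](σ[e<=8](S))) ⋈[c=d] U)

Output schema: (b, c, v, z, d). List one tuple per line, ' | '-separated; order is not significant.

Subexpression sizes:
  S → 6
  σ[e<=8](S) → 6
  γ[f; COUNT(*)→b](σ[e<=8](S)) → 4
  γ[b; COUNT(*)→c](γ[f; COUNT(*)→b](σ[e<=8](S))) → 2
  U → 6
  (γ[b; COUNT(*)→c](γ[f; COUNT(*)→b](σ[e<=8](S))) ⋈[c=d] U) → 6

== RESULT ==
b | c | v | z | d
1 | 2 | q | q | 2
1 | 2 | r | t | 2
1 | 2 | s | s | 2
2 | 2 | q | q | 2
2 | 2 | r | t | 2
2 | 2 | s | s | 2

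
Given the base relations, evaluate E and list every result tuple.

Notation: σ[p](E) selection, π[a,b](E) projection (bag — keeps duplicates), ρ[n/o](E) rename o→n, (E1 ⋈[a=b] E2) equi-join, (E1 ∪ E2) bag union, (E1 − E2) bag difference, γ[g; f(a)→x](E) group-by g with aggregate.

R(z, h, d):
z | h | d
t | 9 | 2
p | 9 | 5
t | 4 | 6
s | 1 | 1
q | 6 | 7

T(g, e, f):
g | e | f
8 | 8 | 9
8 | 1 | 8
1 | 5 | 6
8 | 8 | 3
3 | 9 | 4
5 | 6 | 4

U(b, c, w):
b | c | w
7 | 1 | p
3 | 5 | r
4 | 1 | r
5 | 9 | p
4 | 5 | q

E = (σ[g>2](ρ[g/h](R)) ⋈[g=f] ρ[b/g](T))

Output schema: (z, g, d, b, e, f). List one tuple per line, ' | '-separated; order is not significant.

Per-node cardinality:
  R → 5
  ρ[g/h](R) → 5
  σ[g>2](ρ[g/h](R)) → 4
  T → 6
  ρ[b/g](T) → 6
  (σ[g>2](ρ[g/h](R)) ⋈[g=f] ρ[b/g](T)) → 5

== RESULT ==
z | g | d | b | e | f
p | 9 | 5 | 8 | 8 | 9
q | 6 | 7 | 1 | 5 | 6
t | 4 | 6 | 3 | 9 | 4
t | 4 | 6 | 5 | 6 | 4
t | 9 | 2 | 8 | 8 | 9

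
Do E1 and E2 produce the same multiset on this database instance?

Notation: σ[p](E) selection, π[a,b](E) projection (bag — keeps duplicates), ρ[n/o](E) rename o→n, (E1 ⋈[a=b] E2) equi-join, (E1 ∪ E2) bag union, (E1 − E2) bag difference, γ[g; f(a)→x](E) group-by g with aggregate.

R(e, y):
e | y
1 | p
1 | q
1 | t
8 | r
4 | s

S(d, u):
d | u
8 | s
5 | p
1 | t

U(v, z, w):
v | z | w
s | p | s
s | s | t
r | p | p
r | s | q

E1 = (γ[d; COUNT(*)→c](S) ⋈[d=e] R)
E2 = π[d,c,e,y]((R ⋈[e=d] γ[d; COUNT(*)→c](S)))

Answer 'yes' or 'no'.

E1 stepwise |·|:
  S → 3
  γ[d; COUNT(*)→c](S) → 3
  R → 5
  (γ[d; COUNT(*)→c](S) ⋈[d=e] R) → 4
E2 stepwise |·|:
  R → 5
  S → 3
  γ[d; COUNT(*)→c](S) → 3
  (R ⋈[e=d] γ[d; COUNT(*)→c](S)) → 4
  π[d,c,e,y]((R ⋈[e=d] γ[d; COUNT(*)→c](S))) → 4

E1 and E2 produce the same multiset:
d | c | e | y
1 | 1 | 1 | p
1 | 1 | 1 | q
1 | 1 | 1 | t
8 | 1 | 8 | r

yes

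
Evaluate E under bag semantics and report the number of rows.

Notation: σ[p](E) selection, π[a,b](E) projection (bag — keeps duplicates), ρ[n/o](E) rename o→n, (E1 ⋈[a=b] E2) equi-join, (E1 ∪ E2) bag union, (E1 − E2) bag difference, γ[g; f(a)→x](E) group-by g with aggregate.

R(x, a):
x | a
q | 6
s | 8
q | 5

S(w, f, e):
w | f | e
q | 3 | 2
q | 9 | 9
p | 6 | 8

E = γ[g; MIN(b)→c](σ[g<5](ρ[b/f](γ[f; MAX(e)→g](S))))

Row counts bottom-up:
  S → 3
  γ[f; MAX(e)→g](S) → 3
  ρ[b/f](γ[f; MAX(e)→g](S)) → 3
  σ[g<5](ρ[b/f](γ[f; MAX(e)→g](S))) → 1
  γ[g; MIN(b)→c](σ[g<5](ρ[b/f](γ[f; MAX(e)→g](S)))) → 1

|E| = 1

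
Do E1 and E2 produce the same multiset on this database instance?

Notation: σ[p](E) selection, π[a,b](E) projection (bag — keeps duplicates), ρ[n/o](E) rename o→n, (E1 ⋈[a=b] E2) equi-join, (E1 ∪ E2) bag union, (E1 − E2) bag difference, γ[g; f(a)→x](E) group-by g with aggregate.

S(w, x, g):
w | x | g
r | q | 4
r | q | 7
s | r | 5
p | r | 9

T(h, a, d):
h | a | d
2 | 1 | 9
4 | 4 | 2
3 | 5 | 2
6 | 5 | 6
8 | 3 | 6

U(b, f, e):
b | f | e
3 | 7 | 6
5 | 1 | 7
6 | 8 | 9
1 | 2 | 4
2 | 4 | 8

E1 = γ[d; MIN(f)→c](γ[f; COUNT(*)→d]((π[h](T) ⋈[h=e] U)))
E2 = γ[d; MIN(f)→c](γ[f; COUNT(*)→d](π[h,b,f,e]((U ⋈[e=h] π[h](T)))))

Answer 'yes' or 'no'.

E1 subexpression sizes:
  T → 5
  π[h](T) → 5
  U → 5
  (π[h](T) ⋈[h=e] U) → 3
  γ[f; COUNT(*)→d]((π[h](T) ⋈[h=e] U)) → 3
  γ[d; MIN(f)→c](γ[f; COUNT(*)→d]((π[h](T) ⋈[h=e] U))) → 1
E2 subexpression sizes:
  U → 5
  T → 5
  π[h](T) → 5
  (U ⋈[e=h] π[h](T)) → 3
  π[h,b,f,e]((U ⋈[e=h] π[h](T))) → 3
  γ[f; COUNT(*)→d](π[h,b,f,e]((U ⋈[e=h] π[h](T)))) → 3
  γ[d; MIN(f)→c](γ[f; COUNT(*)→d](π[h,b,f,e]((U ⋈[e=h] π[h](T))))) → 1

E1 and E2 produce the same multiset:
d | c
1 | 2

yes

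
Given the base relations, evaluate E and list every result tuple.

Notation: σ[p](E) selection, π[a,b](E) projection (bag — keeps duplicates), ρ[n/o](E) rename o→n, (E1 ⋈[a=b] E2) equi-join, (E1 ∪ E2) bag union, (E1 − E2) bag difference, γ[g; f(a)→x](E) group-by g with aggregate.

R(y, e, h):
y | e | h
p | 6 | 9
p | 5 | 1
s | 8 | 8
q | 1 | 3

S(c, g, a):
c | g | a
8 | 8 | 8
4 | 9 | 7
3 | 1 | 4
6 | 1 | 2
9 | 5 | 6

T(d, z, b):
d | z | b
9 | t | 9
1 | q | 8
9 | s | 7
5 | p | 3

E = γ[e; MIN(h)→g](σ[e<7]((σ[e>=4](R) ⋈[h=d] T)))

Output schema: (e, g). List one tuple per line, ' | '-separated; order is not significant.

Subexpression sizes:
  R → 4
  σ[e>=4](R) → 3
  T → 4
  (σ[e>=4](R) ⋈[h=d] T) → 3
  σ[e<7]((σ[e>=4](R) ⋈[h=d] T)) → 3
  γ[e; MIN(h)→g](σ[e<7]((σ[e>=4](R) ⋈[h=d] T))) → 2

== RESULT ==
e | g
5 | 1
6 | 9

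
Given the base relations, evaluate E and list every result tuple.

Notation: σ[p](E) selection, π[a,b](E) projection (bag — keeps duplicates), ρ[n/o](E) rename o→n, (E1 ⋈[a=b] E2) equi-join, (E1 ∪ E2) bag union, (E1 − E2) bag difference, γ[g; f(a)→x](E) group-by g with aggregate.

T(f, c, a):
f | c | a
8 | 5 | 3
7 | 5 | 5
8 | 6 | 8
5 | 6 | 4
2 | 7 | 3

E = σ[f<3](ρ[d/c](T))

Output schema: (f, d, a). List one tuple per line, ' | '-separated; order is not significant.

Stepwise |·|:
  T → 5
  ρ[d/c](T) → 5
  σ[f<3](ρ[d/c](T)) → 1

== RESULT ==
f | d | a
2 | 7 | 3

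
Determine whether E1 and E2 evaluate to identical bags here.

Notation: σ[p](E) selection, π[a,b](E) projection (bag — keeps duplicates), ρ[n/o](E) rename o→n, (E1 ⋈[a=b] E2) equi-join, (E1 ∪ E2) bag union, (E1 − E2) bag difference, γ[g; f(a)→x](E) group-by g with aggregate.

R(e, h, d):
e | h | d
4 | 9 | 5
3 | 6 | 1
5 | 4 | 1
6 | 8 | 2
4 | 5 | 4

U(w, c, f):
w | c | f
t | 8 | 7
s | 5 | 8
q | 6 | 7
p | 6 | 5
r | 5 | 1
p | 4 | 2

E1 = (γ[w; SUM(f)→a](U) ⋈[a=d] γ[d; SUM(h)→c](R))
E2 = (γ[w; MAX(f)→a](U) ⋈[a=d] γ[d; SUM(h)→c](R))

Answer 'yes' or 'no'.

E1 row counts bottom-up:
  U → 6
  γ[w; SUM(f)→a](U) → 5
  R → 5
  γ[d; SUM(h)→c](R) → 4
  (γ[w; SUM(f)→a](U) ⋈[a=d] γ[d; SUM(h)→c](R)) → 1
E2 row counts bottom-up:
  U → 6
  γ[w; MAX(f)→a](U) → 5
  R → 5
  γ[d; SUM(h)→c](R) → 4
  (γ[w; MAX(f)→a](U) ⋈[a=d] γ[d; SUM(h)→c](R)) → 2

E1 result:
w | a | d | c
r | 1 | 1 | 10
E2 result:
w | a | d | c
p | 5 | 5 | 9
r | 1 | 1 | 10
Witness: ('p', 5, 5, 9) appears 0× in E1 but 1× in E2.

no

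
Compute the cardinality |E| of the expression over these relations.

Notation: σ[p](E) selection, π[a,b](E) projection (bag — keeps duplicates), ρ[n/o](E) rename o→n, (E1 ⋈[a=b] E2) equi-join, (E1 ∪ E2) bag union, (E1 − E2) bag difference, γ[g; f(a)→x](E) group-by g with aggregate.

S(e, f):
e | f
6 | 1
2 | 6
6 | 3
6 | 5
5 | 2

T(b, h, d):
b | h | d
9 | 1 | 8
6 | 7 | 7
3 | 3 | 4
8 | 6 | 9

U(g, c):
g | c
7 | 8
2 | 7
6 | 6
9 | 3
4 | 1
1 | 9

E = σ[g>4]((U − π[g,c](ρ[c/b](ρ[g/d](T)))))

Row counts bottom-up:
  U → 6
  T → 4
  ρ[g/d](T) → 4
  ρ[c/b](ρ[g/d](T)) → 4
  π[g,c](ρ[c/b](ρ[g/d](T))) → 4
  (U − π[g,c](ρ[c/b](ρ[g/d](T)))) → 6
  σ[g>4]((U − π[g,c](ρ[c/b](ρ[g/d](T))))) → 3

|E| = 3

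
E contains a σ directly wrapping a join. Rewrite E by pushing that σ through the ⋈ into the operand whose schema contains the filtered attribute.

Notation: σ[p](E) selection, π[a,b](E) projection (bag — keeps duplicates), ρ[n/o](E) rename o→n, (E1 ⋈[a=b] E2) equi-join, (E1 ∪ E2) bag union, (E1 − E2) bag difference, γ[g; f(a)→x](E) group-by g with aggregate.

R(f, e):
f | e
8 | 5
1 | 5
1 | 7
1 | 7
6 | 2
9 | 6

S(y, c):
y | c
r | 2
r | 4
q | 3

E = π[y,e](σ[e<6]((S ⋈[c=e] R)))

σ filters on e, owned by the right side.
E' = π[y,e]((S ⋈[c=e] σ[e<6](R)))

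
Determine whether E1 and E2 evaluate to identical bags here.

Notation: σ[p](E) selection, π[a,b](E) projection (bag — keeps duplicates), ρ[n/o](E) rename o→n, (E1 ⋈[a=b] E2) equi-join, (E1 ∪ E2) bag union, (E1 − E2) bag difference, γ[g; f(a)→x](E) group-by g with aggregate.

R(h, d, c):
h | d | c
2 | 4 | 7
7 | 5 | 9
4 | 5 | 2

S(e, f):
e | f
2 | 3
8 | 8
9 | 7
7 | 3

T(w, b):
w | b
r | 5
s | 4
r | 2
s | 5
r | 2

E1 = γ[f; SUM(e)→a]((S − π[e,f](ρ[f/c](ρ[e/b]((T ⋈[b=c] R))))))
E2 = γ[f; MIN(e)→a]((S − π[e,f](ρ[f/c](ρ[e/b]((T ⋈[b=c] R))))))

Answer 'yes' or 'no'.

E1 row counts bottom-up:
  S → 4
  T → 5
  R → 3
  (T ⋈[b=c] R) → 2
  ρ[e/b]((T ⋈[b=c] R)) → 2
  ρ[f/c](ρ[e/b]((T ⋈[b=c] R))) → 2
  π[e,f](ρ[f/c](ρ[e/b]((T ⋈[b=c] R)))) → 2
  (S − π[e,f](ρ[f/c](ρ[e/b]((T ⋈[b=c] R))))) → 4
  γ[f; SUM(e)→a]((S − π[e,f](ρ[f/c](ρ[e/b]((T ⋈[b=c] R)))))) → 3
E2 row counts bottom-up:
  S → 4
  T → 5
  R → 3
  (T ⋈[b=c] R) → 2
  ρ[e/b]((T ⋈[b=c] R)) → 2
  ρ[f/c](ρ[e/b]((T ⋈[b=c] R))) → 2
  π[e,f](ρ[f/c](ρ[e/b]((T ⋈[b=c] R)))) → 2
  (S − π[e,f](ρ[f/c](ρ[e/b]((T ⋈[b=c] R))))) → 4
  γ[f; MIN(e)→a]((S − π[e,f](ρ[f/c](ρ[e/b]((T ⋈[b=c] R)))))) → 3

E1 result:
f | a
3 | 9
7 | 9
8 | 8
E2 result:
f | a
3 | 2
7 | 9
8 | 8
Witness: (3, 9) appears 1× in E1 but 0× in E2.

no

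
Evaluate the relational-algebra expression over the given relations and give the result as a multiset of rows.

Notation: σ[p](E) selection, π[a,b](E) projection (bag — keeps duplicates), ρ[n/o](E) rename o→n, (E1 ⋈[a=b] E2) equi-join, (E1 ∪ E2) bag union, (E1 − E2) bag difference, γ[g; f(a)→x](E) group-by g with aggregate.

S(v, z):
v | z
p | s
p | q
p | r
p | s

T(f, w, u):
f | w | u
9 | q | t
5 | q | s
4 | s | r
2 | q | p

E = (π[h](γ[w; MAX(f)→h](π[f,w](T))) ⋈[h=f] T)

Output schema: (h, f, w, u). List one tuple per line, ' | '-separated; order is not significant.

Stepwise |·|:
  T → 4
  π[f,w](T) → 4
  γ[w; MAX(f)→h](π[f,w](T)) → 2
  π[h](γ[w; MAX(f)→h](π[f,w](T))) → 2
  T → 4
  (π[h](γ[w; MAX(f)→h](π[f,w](T))) ⋈[h=f] T) → 2

== RESULT ==
h | f | w | u
4 | 4 | s | r
9 | 9 | q | t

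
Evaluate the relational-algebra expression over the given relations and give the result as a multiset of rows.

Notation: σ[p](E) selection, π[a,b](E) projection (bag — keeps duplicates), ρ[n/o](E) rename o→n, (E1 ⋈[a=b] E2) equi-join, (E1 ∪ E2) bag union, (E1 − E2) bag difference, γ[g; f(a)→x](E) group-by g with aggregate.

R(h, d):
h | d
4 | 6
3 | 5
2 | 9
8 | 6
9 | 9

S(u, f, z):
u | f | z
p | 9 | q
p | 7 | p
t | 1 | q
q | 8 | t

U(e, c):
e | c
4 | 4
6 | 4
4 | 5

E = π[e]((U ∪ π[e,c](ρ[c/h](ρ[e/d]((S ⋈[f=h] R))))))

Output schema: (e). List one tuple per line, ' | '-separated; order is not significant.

Per-node cardinality:
  U → 3
  S → 4
  R → 5
  (S ⋈[f=h] R) → 2
  ρ[e/d]((S ⋈[f=h] R)) → 2
  ρ[c/h](ρ[e/d]((S ⋈[f=h] R))) → 2
  π[e,c](ρ[c/h](ρ[e/d]((S ⋈[f=h] R)))) → 2
  (U ∪ π[e,c](ρ[c/h](ρ[e/d]((S ⋈[f=h] R))))) → 5
  π[e]((U ∪ π[e,c](ρ[c/h](ρ[e/d]((S ⋈[f=h] R)))))) → 5

== RESULT ==
e
4
4
6
6
9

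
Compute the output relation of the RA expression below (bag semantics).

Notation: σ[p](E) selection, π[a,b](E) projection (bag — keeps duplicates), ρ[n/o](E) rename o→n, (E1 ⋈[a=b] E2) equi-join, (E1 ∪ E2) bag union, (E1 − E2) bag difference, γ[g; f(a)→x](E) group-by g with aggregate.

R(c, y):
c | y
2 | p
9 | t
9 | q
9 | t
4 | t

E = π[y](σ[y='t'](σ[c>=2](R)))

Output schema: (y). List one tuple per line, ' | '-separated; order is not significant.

Stepwise |·|:
  R → 5
  σ[c>=2](R) → 5
  σ[y='t'](σ[c>=2](R)) → 3
  π[y](σ[y='t'](σ[c>=2](R))) → 3

== RESULT ==
y
t
t
t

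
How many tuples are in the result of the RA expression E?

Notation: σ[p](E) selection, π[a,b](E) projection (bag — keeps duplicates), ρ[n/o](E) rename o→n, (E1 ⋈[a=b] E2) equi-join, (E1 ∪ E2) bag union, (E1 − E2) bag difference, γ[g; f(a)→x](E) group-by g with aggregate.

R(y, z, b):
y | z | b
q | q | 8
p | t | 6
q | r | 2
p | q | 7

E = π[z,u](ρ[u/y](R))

Per-node cardinality:
  R → 4
  ρ[u/y](R) → 4
  π[z,u](ρ[u/y](R)) → 4

|E| = 4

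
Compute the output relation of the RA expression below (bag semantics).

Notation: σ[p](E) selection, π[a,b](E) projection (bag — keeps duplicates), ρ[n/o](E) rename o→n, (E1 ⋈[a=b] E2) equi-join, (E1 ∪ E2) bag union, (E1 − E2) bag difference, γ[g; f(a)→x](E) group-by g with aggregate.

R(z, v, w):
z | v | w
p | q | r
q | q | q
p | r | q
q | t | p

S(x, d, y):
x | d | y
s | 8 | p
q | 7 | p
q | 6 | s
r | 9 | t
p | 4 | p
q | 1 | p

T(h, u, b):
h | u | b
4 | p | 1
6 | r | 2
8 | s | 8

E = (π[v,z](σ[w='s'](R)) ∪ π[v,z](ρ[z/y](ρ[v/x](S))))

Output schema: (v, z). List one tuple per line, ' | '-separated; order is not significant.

Subexpression sizes:
  R → 4
  σ[w='s'](R) → 0
  π[v,z](σ[w='s'](R)) → 0
  S → 6
  ρ[v/x](S) → 6
  ρ[z/y](ρ[v/x](S)) → 6
  π[v,z](ρ[z/y](ρ[v/x](S))) → 6
  (π[v,z](σ[w='s'](R)) ∪ π[v,z](ρ[z/y](ρ[v/x](S)))) → 6

== RESULT ==
v | z
p | p
q | p
q | p
q | s
r | t
s | p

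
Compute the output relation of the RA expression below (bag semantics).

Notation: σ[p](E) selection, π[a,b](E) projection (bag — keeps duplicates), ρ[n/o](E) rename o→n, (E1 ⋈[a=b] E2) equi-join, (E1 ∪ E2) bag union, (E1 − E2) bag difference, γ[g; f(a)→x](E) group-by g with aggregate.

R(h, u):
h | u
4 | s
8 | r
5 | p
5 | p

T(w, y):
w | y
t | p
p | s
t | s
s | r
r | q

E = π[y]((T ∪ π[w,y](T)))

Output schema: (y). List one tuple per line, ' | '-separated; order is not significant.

Subexpression sizes:
  T → 5
  T → 5
  π[w,y](T) → 5
  (T ∪ π[w,y](T)) → 10
  π[y]((T ∪ π[w,y](T))) → 10

== RESULT ==
y
p
p
q
q
r
r
s
s
s
s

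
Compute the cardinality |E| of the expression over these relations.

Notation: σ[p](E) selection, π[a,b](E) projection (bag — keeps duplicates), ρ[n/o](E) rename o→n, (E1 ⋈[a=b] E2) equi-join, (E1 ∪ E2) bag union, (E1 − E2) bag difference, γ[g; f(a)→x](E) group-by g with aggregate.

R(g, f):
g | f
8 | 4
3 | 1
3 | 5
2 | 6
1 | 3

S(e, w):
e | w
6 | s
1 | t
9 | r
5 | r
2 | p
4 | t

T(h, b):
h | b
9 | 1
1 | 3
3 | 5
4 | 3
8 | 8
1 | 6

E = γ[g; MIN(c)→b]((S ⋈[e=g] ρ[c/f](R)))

Stepwise |·|:
  S → 6
  R → 5
  ρ[c/f](R) → 5
  (S ⋈[e=g] ρ[c/f](R)) → 2
  γ[g; MIN(c)→b]((S ⋈[e=g] ρ[c/f](R))) → 2

|E| = 2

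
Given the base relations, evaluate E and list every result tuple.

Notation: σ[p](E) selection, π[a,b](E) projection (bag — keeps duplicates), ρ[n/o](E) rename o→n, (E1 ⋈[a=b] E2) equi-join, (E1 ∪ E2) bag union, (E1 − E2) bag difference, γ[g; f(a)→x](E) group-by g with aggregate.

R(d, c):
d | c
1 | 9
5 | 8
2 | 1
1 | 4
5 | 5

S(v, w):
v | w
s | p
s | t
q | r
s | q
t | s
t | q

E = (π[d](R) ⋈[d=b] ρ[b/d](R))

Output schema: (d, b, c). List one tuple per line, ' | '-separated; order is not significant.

Subexpression sizes:
  R → 5
  π[d](R) → 5
  R → 5
  ρ[b/d](R) → 5
  (π[d](R) ⋈[d=b] ρ[b/d](R)) → 9

== RESULT ==
d | b | c
1 | 1 | 4
1 | 1 | 4
1 | 1 | 9
1 | 1 | 9
2 | 2 | 1
5 | 5 | 5
5 | 5 | 5
5 | 5 | 8
5 | 5 | 8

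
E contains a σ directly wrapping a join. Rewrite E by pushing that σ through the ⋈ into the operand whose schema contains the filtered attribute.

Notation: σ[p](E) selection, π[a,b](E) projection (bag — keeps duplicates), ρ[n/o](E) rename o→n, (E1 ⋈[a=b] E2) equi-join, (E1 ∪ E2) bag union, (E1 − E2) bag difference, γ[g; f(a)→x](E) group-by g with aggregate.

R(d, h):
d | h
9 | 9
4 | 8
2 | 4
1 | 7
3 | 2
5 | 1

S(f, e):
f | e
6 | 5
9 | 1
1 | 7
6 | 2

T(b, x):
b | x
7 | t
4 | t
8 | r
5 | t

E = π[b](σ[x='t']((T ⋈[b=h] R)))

σ filters on x, owned by the left side.
E' = π[b]((σ[x='t'](T) ⋈[b=h] R))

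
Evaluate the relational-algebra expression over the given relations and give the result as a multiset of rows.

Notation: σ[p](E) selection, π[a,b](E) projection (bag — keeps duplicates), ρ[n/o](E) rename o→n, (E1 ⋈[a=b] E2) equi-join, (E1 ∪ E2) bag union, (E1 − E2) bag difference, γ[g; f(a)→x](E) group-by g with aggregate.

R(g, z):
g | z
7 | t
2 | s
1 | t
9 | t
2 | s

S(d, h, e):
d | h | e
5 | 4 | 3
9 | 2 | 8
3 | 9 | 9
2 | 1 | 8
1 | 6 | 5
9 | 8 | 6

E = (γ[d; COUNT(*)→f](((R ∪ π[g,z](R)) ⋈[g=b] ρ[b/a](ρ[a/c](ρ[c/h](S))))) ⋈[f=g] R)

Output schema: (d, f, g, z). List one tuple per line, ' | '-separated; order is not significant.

Subexpression sizes:
  R → 5
  R → 5
  π[g,z](R) → 5
  (R ∪ π[g,z](R)) → 10
  S → 6
  ρ[c/h](S) → 6
  ρ[a/c](ρ[c/h](S)) → 6
  ρ[b/a](ρ[a/c](ρ[c/h](S))) → 6
  ((R ∪ π[g,z](R)) ⋈[g=b] ρ[b/a](ρ[a/c](ρ[c/h](S)))) → 8
  γ[d; COUNT(*)→f](((R ∪ π[g,z](R)) ⋈[g=b] ρ[b/a](ρ[a/c](ρ[c/h](S))))) → 3
  R → 5
  (γ[d; COUNT(*)→f](((R ∪ π[g,z](R)) ⋈[g=b] ρ[b/a](ρ[a/c](ρ[c/h](S))))) ⋈[f=g] R) → 4

== RESULT ==
d | f | g | z
2 | 2 | 2 | s
2 | 2 | 2 | s
3 | 2 | 2 | s
3 | 2 | 2 | s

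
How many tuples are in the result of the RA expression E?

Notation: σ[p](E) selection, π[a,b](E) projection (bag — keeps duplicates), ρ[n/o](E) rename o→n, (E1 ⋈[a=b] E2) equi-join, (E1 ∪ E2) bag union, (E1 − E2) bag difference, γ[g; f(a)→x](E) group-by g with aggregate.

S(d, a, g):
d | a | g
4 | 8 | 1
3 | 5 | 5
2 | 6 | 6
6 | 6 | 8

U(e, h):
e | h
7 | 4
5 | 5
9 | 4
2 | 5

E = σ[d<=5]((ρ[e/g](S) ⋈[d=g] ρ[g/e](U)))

Per-node cardinality:
  S → 4
  ρ[e/g](S) → 4
  U → 4
  ρ[g/e](U) → 4
  (ρ[e/g](S) ⋈[d=g] ρ[g/e](U)) → 1
  σ[d<=5]((ρ[e/g](S) ⋈[d=g] ρ[g/e](U))) → 1

|E| = 1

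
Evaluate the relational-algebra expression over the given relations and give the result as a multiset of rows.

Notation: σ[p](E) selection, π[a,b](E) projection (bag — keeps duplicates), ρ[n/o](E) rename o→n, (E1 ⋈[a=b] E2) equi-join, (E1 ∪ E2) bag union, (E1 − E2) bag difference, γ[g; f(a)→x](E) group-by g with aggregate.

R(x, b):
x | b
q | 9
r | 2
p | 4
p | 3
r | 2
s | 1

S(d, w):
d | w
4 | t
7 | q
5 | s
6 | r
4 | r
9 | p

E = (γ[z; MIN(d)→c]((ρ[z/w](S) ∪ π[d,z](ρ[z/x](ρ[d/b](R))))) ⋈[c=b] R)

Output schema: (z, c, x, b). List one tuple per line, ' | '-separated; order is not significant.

Per-node cardinality:
  S → 6
  ρ[z/w](S) → 6
  R → 6
  ρ[d/b](R) → 6
  ρ[z/x](ρ[d/b](R)) → 6
  π[d,z](ρ[z/x](ρ[d/b](R))) → 6
  (ρ[z/w](S) ∪ π[d,z](ρ[z/x](ρ[d/b](R)))) → 12
  γ[z; MIN(d)→c]((ρ[z/w](S) ∪ π[d,z](ρ[z/x](ρ[d/b](R))))) → 5
  R → 6
  (γ[z; MIN(d)→c]((ρ[z/w](S) ∪ π[d,z](ρ[z/x](ρ[d/b](R))))) ⋈[c=b] R) → 5

== RESULT ==
z | c | x | b
p | 3 | p | 3
r | 2 | r | 2
r | 2 | r | 2
s | 1 | s | 1
t | 4 | p | 4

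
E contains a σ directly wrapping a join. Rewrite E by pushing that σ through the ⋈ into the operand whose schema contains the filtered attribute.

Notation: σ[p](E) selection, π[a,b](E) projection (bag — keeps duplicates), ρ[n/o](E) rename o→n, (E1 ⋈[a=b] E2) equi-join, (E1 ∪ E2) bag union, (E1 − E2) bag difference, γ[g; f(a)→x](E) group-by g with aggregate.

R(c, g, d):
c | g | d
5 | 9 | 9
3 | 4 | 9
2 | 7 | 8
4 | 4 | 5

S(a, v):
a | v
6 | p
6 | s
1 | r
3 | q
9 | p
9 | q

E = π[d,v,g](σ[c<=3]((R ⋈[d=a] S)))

σ filters on c, owned by the left side.
E' = π[d,v,g]((σ[c<=3](R) ⋈[d=a] S))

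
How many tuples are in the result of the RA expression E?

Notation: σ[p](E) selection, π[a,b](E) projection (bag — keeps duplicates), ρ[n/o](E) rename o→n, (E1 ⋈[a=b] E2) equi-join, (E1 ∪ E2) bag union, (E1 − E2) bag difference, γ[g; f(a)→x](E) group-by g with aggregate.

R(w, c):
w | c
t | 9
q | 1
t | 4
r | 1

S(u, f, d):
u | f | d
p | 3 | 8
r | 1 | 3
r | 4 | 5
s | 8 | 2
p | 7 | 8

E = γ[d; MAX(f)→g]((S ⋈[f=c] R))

Per-node cardinality:
  S → 5
  R → 4
  (S ⋈[f=c] R) → 3
  γ[d; MAX(f)→g]((S ⋈[f=c] R)) → 2

|E| = 2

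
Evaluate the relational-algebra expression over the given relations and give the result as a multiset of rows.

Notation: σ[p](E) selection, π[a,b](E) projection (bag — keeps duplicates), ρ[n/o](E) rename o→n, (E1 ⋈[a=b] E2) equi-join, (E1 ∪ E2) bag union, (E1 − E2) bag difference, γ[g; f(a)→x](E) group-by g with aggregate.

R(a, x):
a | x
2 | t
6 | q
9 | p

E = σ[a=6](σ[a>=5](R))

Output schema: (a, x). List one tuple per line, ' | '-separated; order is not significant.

Subexpression sizes:
  R → 3
  σ[a>=5](R) → 2
  σ[a=6](σ[a>=5](R)) → 1

== RESULT ==
a | x
6 | q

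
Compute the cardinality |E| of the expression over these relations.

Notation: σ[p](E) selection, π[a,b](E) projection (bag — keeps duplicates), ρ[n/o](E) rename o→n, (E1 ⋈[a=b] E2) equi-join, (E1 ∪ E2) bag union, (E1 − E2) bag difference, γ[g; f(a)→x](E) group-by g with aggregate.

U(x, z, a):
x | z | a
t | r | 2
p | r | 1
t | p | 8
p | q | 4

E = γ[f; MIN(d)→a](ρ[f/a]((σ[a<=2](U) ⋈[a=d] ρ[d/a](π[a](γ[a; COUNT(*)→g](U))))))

Stepwise |·|:
  U → 4
  σ[a<=2](U) → 2
  U → 4
  γ[a; COUNT(*)→g](U) → 4
  π[a](γ[a; COUNT(*)→g](U)) → 4
  ρ[d/a](π[a](γ[a; COUNT(*)→g](U))) → 4
  (σ[a<=2](U) ⋈[a=d] ρ[d/a](π[a](γ[a; COUNT(*)→g](U)))) → 2
  ρ[f/a]((σ[a<=2](U) ⋈[a=d] ρ[d/a](π[a](γ[a; COUNT(*)→g](U))))) → 2
  γ[f; MIN(d)→a](ρ[f/a]((σ[a<=2](U) ⋈[a=d] ρ[d/a](π[a](γ[a; COUNT(*)→g](U)))))) → 2

|E| = 2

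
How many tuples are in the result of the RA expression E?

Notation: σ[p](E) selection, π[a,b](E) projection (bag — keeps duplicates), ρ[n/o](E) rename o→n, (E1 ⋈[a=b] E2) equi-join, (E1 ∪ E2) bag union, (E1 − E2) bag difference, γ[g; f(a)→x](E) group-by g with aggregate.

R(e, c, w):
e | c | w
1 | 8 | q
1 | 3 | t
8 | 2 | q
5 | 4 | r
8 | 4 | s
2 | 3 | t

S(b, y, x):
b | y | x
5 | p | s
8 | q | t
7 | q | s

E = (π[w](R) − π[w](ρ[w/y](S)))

Per-node cardinality:
  R → 6
  π[w](R) → 6
  S → 3
  ρ[w/y](S) → 3
  π[w](ρ[w/y](S)) → 3
  (π[w](R) − π[w](ρ[w/y](S))) → 4

|E| = 4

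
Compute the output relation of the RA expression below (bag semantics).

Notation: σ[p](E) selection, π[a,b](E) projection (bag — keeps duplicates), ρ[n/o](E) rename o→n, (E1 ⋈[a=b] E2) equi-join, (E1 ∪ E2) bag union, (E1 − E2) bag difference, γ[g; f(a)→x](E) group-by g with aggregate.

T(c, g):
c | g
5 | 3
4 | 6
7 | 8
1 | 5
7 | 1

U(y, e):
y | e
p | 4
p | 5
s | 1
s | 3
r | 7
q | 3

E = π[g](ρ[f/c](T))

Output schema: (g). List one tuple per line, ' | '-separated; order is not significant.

Subexpression sizes:
  T → 5
  ρ[f/c](T) → 5
  π[g](ρ[f/c](T)) → 5

== RESULT ==
g
1
3
5
6
8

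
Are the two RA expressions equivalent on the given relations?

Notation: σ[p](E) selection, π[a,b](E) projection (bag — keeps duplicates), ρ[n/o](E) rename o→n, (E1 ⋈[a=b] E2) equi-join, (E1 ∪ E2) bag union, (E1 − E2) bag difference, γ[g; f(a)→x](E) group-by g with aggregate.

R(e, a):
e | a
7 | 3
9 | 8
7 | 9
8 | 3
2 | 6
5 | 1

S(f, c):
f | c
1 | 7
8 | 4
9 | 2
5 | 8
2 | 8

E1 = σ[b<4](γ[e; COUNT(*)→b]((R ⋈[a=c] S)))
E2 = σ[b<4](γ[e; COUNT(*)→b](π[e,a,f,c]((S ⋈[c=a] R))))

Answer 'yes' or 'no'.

E1 row counts bottom-up:
  R → 6
  S → 5
  (R ⋈[a=c] S) → 2
  γ[e; COUNT(*)→b]((R ⋈[a=c] S)) → 1
  σ[b<4](γ[e; COUNT(*)→b]((R ⋈[a=c] S))) → 1
E2 row counts bottom-up:
  S → 5
  R → 6
  (S ⋈[c=a] R) → 2
  π[e,a,f,c]((S ⋈[c=a] R)) → 2
  γ[e; COUNT(*)→b](π[e,a,f,c]((S ⋈[c=a] R))) → 1
  σ[b<4](γ[e; COUNT(*)→b](π[e,a,f,c]((S ⋈[c=a] R)))) → 1

E1 and E2 produce the same multiset:
e | b
9 | 2

yes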